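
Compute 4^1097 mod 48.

16

1097 in binary is 10001001001, i.e. 1097 = 1024 + 64 + 8 + 1.
4^1 ≡ 4 (mod 48)
4^2 ≡ 4^2 = 16 (mod 48)
4^4 ≡ 16^2 = 256 ≡ 16 (mod 48)
4^8 ≡ 16^2 = 256 ≡ 16 (mod 48)
4^16 ≡ 16^2 = 256 ≡ 16 (mod 48)
4^32 ≡ 16^2 = 256 ≡ 16 (mod 48)
4^64 ≡ 16^2 = 256 ≡ 16 (mod 48)
4^128 ≡ 16^2 = 256 ≡ 16 (mod 48)
4^256 ≡ 16^2 = 256 ≡ 16 (mod 48)
4^512 ≡ 16^2 = 256 ≡ 16 (mod 48)
4^1024 ≡ 16^2 = 256 ≡ 16 (mod 48)
4^1097 = 4^1024 · 4^64 · 4^8 · 4^1 ≡ 16 · 16 · 16 · 4 (mod 48).
Accumulate the product:
16 · 16 = 256 ≡ 16
16 · 16 = 256 ≡ 16
16 · 4 = 64 ≡ 16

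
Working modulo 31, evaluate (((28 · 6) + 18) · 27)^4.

0

28 · 6 = 168 ≡ 13 (mod 31)
13 + 18 = 31 ≡ 0 (mod 31)
0 · 27 = 0
(0)^4 ≡ 0 (mod 31)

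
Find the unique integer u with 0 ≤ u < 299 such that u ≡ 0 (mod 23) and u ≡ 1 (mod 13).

23⁻¹ mod 13: 23×4 ≡ 1 (mod 13), so 23⁻¹ ≡ 4.
u = 0 + 23×((1 − 0)×4 mod 13) = 0 + 23×4 = 92.
Check: 92 mod 23 = 0, 92 mod 13 = 1. ✓

92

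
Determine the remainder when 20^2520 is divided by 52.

20^1 ≡ 20 (mod 52)
20^2 ≡ 20^2 = 400 ≡ 36 (mod 52)
20^4 ≡ 36^2 = 1296 ≡ 48 (mod 52)
20^8 ≡ 48^2 = 2304 ≡ 16 (mod 52)
20^16 ≡ 16^2 = 256 ≡ 48 (mod 52)
20^32 ≡ 48^2 = 2304 ≡ 16 (mod 52)
20^64 ≡ 16^2 = 256 ≡ 48 (mod 52)
20^128 ≡ 48^2 = 2304 ≡ 16 (mod 52)
20^256 ≡ 16^2 = 256 ≡ 48 (mod 52)
20^512 ≡ 48^2 = 2304 ≡ 16 (mod 52)
20^1024 ≡ 16^2 = 256 ≡ 48 (mod 52)
20^2048 ≡ 48^2 = 2304 ≡ 16 (mod 52)
20^2520 = 20^2048 * 20^256 * 20^128 * 20^64 * 20^16 * 20^8 ≡ 16 * 48 * 16 * 48 * 48 * 16 (mod 52).
Accumulate the product:
16 * 48 = 768 ≡ 40
40 * 16 = 640 ≡ 16
16 * 48 = 768 ≡ 40
40 * 48 = 1920 ≡ 48
48 * 16 = 768 ≡ 40

40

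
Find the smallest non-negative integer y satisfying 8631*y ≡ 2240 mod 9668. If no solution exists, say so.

gcd(8631, 9668) = 1, so a unique solution mod 9668 exists.
8631⁻¹ ≡ 4531 (mod 9668).
y ≡ 4531*2240 ≡ 7708 (mod 9668).

7708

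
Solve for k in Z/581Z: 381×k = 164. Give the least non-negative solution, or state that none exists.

127

gcd(381, 581) = 1, so a unique solution mod 581 exists.
381⁻¹ ≡ 61 (mod 581).
k ≡ 61×164 ≡ 127 (mod 581).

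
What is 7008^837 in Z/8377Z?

3081

By square-and-multiply:
837 in binary is 1101000101, i.e. 837 = 512 + 256 + 64 + 4 + 1.
7008^1 ≡ 7008 (mod 8377)
7008^2 ≡ 7008^2 = 49112064 ≡ 6090 (mod 8377)
7008^4 ≡ 6090^2 = 37088100 ≡ 3121 (mod 8377)
7008^8 ≡ 3121^2 = 9740641 ≡ 6567 (mod 8377)
7008^16 ≡ 6567^2 = 43125489 ≡ 693 (mod 8377)
7008^32 ≡ 693^2 = 480249 ≡ 2760 (mod 8377)
7008^64 ≡ 2760^2 = 7617600 ≡ 2907 (mod 8377)
7008^128 ≡ 2907^2 = 8450649 ≡ 6633 (mod 8377)
7008^256 ≡ 6633^2 = 43996689 ≡ 685 (mod 8377)
7008^512 ≡ 685^2 = 469225 ≡ 113 (mod 8377)
7008^837 = 7008^512 × 7008^256 × 7008^64 × 7008^4 × 7008^1 ≡ 113 × 685 × 2907 × 3121 × 7008 (mod 8377).
Accumulate the product:
113 × 685 = 77405 ≡ 2012
2012 × 2907 = 5848884 ≡ 1738
1738 × 3121 = 5424298 ≡ 4379
4379 × 7008 = 30688032 ≡ 3081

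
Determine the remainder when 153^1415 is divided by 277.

1415 in binary is 10110000111, i.e. 1415 = 1024 + 256 + 128 + 4 + 2 + 1.
153^1 ≡ 153 (mod 277)
153^2 ≡ 153^2 = 23409 ≡ 141 (mod 277)
153^4 ≡ 141^2 = 19881 ≡ 214 (mod 277)
153^8 ≡ 214^2 = 45796 ≡ 91 (mod 277)
153^16 ≡ 91^2 = 8281 ≡ 248 (mod 277)
153^32 ≡ 248^2 = 61504 ≡ 10 (mod 277)
153^64 ≡ 10^2 = 100 (mod 277)
153^128 ≡ 100^2 = 10000 ≡ 28 (mod 277)
153^256 ≡ 28^2 = 784 ≡ 230 (mod 277)
153^512 ≡ 230^2 = 52900 ≡ 270 (mod 277)
153^1024 ≡ 270^2 = 72900 ≡ 49 (mod 277)
153^1415 = 153^1024 · 153^256 · 153^128 · 153^4 · 153^2 · 153^1 ≡ 49 · 230 · 28 · 214 · 141 · 153 (mod 277).
Accumulate the product:
49 · 230 = 11270 ≡ 190
190 · 28 = 5320 ≡ 57
57 · 214 = 12198 ≡ 10
10 · 141 = 1410 ≡ 25
25 · 153 = 3825 ≡ 224

224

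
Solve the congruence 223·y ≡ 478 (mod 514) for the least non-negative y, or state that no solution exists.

gcd(223, 514) = 1, so a unique solution mod 514 exists.
223⁻¹ ≡ 325 (mod 514).
y ≡ 325·478 ≡ 122 (mod 514).

122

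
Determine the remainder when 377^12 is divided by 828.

469

Compute successive squares:
12 in binary is 1100, i.e. 12 = 8 + 4.
377^1 ≡ 377 (mod 828)
377^2 ≡ 377^2 = 142129 ≡ 541 (mod 828)
377^4 ≡ 541^2 = 292681 ≡ 397 (mod 828)
377^8 ≡ 397^2 = 157609 ≡ 289 (mod 828)
377^12 = 377^8 * 377^4 ≡ 289 * 397 (mod 828).
289 * 397 = 114733 ≡ 469 (mod 828).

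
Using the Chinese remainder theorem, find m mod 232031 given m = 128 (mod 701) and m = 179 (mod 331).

701⁻¹ mod 331: 701×17 ≡ 1 (mod 331), so 701⁻¹ ≡ 17.
m = 128 + 701×((179 − 128)×17 mod 331) = 128 + 701×205 = 143833.
Check: 143833 mod 701 = 128, 143833 mod 331 = 179. ✓

143833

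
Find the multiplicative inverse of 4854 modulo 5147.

Run the extended Euclidean algorithm:
5147 = 1×4854 + 293
4854 = 16×293 + 166
293 = 1×166 + 127
166 = 1×127 + 39
127 = 3×39 + 10
39 = 3×10 + 9
10 = 1×9 + 1
9 = 9×1 + 0
gcd(4854, 5147) = 1, so the inverse exists.
Back-substitute for 1:
1 = 1×10 − 1×9
  = −1×39 + 4×10
  = 4×127 − 13×39
  = −13×166 + 17×127
  = 17×293 − 30×166
  = −30×4854 + 497×293
  = 497×5147 − 527×4854
So 4854⁻¹ ≡ −527 ≡ 4620 (mod 5147).

4620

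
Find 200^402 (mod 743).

688

Compute successive squares:
402 in binary is 110010010, i.e. 402 = 256 + 128 + 16 + 2.
200^1 ≡ 200 (mod 743)
200^2 ≡ 200^2 = 40000 ≡ 621 (mod 743)
200^4 ≡ 621^2 = 385641 ≡ 24 (mod 743)
200^8 ≡ 24^2 = 576 (mod 743)
200^16 ≡ 576^2 = 331776 ≡ 398 (mod 743)
200^32 ≡ 398^2 = 158404 ≡ 145 (mod 743)
200^64 ≡ 145^2 = 21025 ≡ 221 (mod 743)
200^128 ≡ 221^2 = 48841 ≡ 546 (mod 743)
200^256 ≡ 546^2 = 298116 ≡ 173 (mod 743)
200^402 = 200^256 * 200^128 * 200^16 * 200^2 ≡ 173 * 546 * 398 * 621 (mod 743).
Accumulate the product:
173 * 546 = 94458 ≡ 97
97 * 398 = 38606 ≡ 713
713 * 621 = 442773 ≡ 688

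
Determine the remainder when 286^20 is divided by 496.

Using repeated squaring:
20 in binary is 10100, i.e. 20 = 16 + 4.
286^1 ≡ 286 (mod 496)
286^2 ≡ 286^2 = 81796 ≡ 452 (mod 496)
286^4 ≡ 452^2 = 204304 ≡ 448 (mod 496)
286^8 ≡ 448^2 = 200704 ≡ 320 (mod 496)
286^16 ≡ 320^2 = 102400 ≡ 224 (mod 496)
286^20 = 286^16 * 286^4 ≡ 224 * 448 (mod 496).
224 * 448 = 100352 ≡ 160 (mod 496).

160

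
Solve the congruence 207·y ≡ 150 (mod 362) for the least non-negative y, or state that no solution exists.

326

gcd(207, 362) = 1, so a unique solution mod 362 exists.
207⁻¹ ≡ 7 (mod 362).
y ≡ 7·150 ≡ 326 (mod 362).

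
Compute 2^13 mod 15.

2^1 ≡ 2 (mod 15)
2^2 ≡ 2^2 = 4 (mod 15)
2^4 ≡ 4^2 = 16 ≡ 1 (mod 15)
2^8 ≡ 1^2 = 1 (mod 15)
2^13 = 2^8 · 2^4 · 2^1 ≡ 1 · 1 · 2 (mod 15).
Accumulate the product:
1 · 1 = 1
1 · 2 = 2

2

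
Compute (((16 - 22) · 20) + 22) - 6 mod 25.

21

16 - 22 = -6 ≡ 19 (mod 25)
19 · 20 = 380 ≡ 5 (mod 25)
5 + 22 = 27 ≡ 2 (mod 25)
2 - 6 = -4 ≡ 21 (mod 25)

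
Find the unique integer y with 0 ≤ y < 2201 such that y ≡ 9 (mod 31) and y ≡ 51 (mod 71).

31⁻¹ mod 71: 31·55 ≡ 1 (mod 71), so 31⁻¹ ≡ 55.
y = 9 + 31·((51 − 9)·55 mod 71) = 9 + 31·38 = 1187.

1187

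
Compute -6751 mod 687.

119

-6751 = -10·687 + 119, so -6751 ≡ 119 (mod 687).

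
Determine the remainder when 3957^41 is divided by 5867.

41 in binary is 101001, i.e. 41 = 32 + 8 + 1.
3957^1 ≡ 3957 (mod 5867)
3957^2 ≡ 3957^2 = 15657849 ≡ 4693 (mod 5867)
3957^4 ≡ 4693^2 = 22024249 ≡ 5398 (mod 5867)
3957^8 ≡ 5398^2 = 29138404 ≡ 2882 (mod 5867)
3957^16 ≡ 2882^2 = 8305924 ≡ 4119 (mod 5867)
3957^32 ≡ 4119^2 = 16966161 ≡ 4664 (mod 5867)
3957^41 = 3957^32 × 3957^8 × 3957^1 ≡ 4664 × 2882 × 3957 (mod 5867).
Accumulate the product:
4664 × 2882 = 13441648 ≡ 351
351 × 3957 = 1388907 ≡ 4295

4295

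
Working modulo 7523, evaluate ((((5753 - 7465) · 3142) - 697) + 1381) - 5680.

2368

5753 - 7465 = -1712 ≡ 5811 (mod 7523)
5811 · 3142 = 18258162 ≡ 7364 (mod 7523)
7364 - 697 = 6667
6667 + 1381 = 8048 ≡ 525 (mod 7523)
525 - 5680 = -5155 ≡ 2368 (mod 7523)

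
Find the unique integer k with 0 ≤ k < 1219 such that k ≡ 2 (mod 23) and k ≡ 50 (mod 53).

209

23⁻¹ mod 53: 23·30 ≡ 1 (mod 53), so 23⁻¹ ≡ 30.
k = 2 + 23·((50 − 2)·30 mod 53) = 2 + 23·9 = 209.
Check: 209 mod 23 = 2, 209 mod 53 = 50. ✓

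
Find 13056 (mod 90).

6

13056 = 145×90 + 6, so 13056 ≡ 6 (mod 90).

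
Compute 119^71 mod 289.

By square-and-multiply:
119^1 ≡ 119 (mod 289)
119^2 ≡ 119^2 = 14161 ≡ 0 (mod 289)
119^4 ≡ 0^2 = 0 (mod 289)
119^8 ≡ 0^2 = 0 (mod 289)
119^16 ≡ 0^2 = 0 (mod 289)
119^32 ≡ 0^2 = 0 (mod 289)
119^64 ≡ 0^2 = 0 (mod 289)
119^71 = 119^64 * 119^4 * 119^2 * 119^1 ≡ 0 * 0 * 0 * 119 (mod 289).
Accumulate the product:
0 * 0 = 0
0 * 0 = 0
0 * 119 = 0

0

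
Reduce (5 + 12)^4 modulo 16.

5 + 12 = 17 ≡ 1 (mod 16)
(1)^4 ≡ 1 (mod 16)

1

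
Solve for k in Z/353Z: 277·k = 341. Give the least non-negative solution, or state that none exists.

316

gcd(277, 353) = 1, so a unique solution mod 353 exists.
277⁻¹ ≡ 209 (mod 353).
k ≡ 209·341 ≡ 316 (mod 353).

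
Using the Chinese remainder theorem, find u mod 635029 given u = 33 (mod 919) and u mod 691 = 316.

919⁻¹ mod 691: 919*197 ≡ 1 (mod 691), so 919⁻¹ ≡ 197.
u = 33 + 919*((316 − 33)*197 mod 691) = 33 + 919*471 = 432882.
Check: 432882 mod 919 = 33, 432882 mod 691 = 316. ✓

432882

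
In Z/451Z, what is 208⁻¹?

219

Apply the Euclidean algorithm and back-substitute:
451 = 2*208 + 35
208 = 5*35 + 33
35 = 1*33 + 2
33 = 16*2 + 1
2 = 2*1 + 0
gcd(208, 451) = 1, so the inverse exists.
Bézout: 1 = −101*451 + 219*208.
So 208⁻¹ ≡ 219 (mod 451).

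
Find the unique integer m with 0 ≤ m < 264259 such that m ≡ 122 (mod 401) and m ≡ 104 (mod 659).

55460

401⁻¹ mod 659: 401*212 ≡ 1 (mod 659), so 401⁻¹ ≡ 212.
m = 122 + 401*((104 − 122)*212 mod 659) = 122 + 401*138 = 55460.
Check: 55460 mod 401 = 122, 55460 mod 659 = 104. ✓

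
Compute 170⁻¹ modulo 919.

919 = 5×170 + 69
170 = 2×69 + 32
69 = 2×32 + 5
32 = 6×5 + 2
5 = 2×2 + 1
2 = 2×1 + 0
gcd(170, 919) = 1, so the inverse exists.
Back-substitute for 1:
1 = 1×5 − 2×2
  = −2×32 + 13×5
  = 13×69 − 28×32
  = −28×170 + 69×69
  = 69×919 − 373×170
So 170⁻¹ ≡ −373 ≡ 546 (mod 919).

546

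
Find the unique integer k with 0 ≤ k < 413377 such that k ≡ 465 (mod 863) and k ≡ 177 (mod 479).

863⁻¹ mod 479: 863*121 ≡ 1 (mod 479), so 863⁻¹ ≡ 121.
k = 465 + 863*((177 − 465)*121 mod 479) = 465 + 863*119 = 103162.

103162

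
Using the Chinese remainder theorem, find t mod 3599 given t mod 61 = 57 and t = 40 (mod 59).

1338

61⁻¹ mod 59: 61*30 ≡ 1 (mod 59), so 61⁻¹ ≡ 30.
t = 57 + 61*((40 − 57)*30 mod 59) = 57 + 61*21 = 1338.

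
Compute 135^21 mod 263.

214

Using repeated squaring:
21 in binary is 10101, i.e. 21 = 16 + 4 + 1.
135^1 ≡ 135 (mod 263)
135^2 ≡ 135^2 = 18225 ≡ 78 (mod 263)
135^4 ≡ 78^2 = 6084 ≡ 35 (mod 263)
135^8 ≡ 35^2 = 1225 ≡ 173 (mod 263)
135^16 ≡ 173^2 = 29929 ≡ 210 (mod 263)
135^21 = 135^16 · 135^4 · 135^1 ≡ 210 · 35 · 135 (mod 263).
Accumulate the product:
210 · 35 = 7350 ≡ 249
249 · 135 = 33615 ≡ 214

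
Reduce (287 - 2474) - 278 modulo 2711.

246

287 - 2474 = -2187 ≡ 524 (mod 2711)
524 - 278 = 246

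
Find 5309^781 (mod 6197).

781 in binary is 1100001101, i.e. 781 = 512 + 256 + 8 + 4 + 1.
5309^1 ≡ 5309 (mod 6197)
5309^2 ≡ 5309^2 = 28185481 ≡ 1525 (mod 6197)
5309^4 ≡ 1525^2 = 2325625 ≡ 1750 (mod 6197)
5309^8 ≡ 1750^2 = 3062500 ≡ 1182 (mod 6197)
5309^16 ≡ 1182^2 = 1397124 ≡ 2799 (mod 6197)
5309^32 ≡ 2799^2 = 7834401 ≡ 1393 (mod 6197)
5309^64 ≡ 1393^2 = 1940449 ≡ 788 (mod 6197)
5309^128 ≡ 788^2 = 620944 ≡ 1244 (mod 6197)
5309^256 ≡ 1244^2 = 1547536 ≡ 4483 (mod 6197)
5309^512 ≡ 4483^2 = 20097289 ≡ 418 (mod 6197)
5309^781 = 5309^512 · 5309^256 · 5309^8 · 5309^4 · 5309^1 ≡ 418 · 4483 · 1182 · 1750 · 5309 (mod 6197).
Accumulate the product:
418 · 4483 = 1873894 ≡ 2400
2400 · 1182 = 2836800 ≡ 4771
4771 · 1750 = 8349250 ≡ 1891
1891 · 5309 = 10039319 ≡ 179

179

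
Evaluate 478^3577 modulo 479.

478

By square-and-multiply:
3577 in binary is 110111111001, i.e. 3577 = 2048 + 1024 + 256 + 128 + 64 + 32 + 16 + 8 + 1.
478^1 ≡ 478 (mod 479)
478^2 ≡ 478^2 = 228484 ≡ 1 (mod 479)
478^4 ≡ 1^2 = 1 (mod 479)
478^8 ≡ 1^2 = 1 (mod 479)
478^16 ≡ 1^2 = 1 (mod 479)
478^32 ≡ 1^2 = 1 (mod 479)
478^64 ≡ 1^2 = 1 (mod 479)
478^128 ≡ 1^2 = 1 (mod 479)
478^256 ≡ 1^2 = 1 (mod 479)
478^512 ≡ 1^2 = 1 (mod 479)
478^1024 ≡ 1^2 = 1 (mod 479)
478^2048 ≡ 1^2 = 1 (mod 479)
478^3577 = 478^2048 × 478^1024 × 478^256 × 478^128 × 478^64 × 478^32 × 478^16 × 478^8 × 478^1 ≡ 1 × 1 × 1 × 1 × 1 × 1 × 1 × 1 × 478 (mod 479).
Accumulate the product:
1 × 1 = 1
1 × 1 = 1
1 × 1 = 1
1 × 1 = 1
1 × 1 = 1
1 × 1 = 1
1 × 1 = 1
1 × 478 = 478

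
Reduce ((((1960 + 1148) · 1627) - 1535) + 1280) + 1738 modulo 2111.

243

1960 + 1148 = 3108 ≡ 997 (mod 2111)
997 · 1627 = 1622119 ≡ 871 (mod 2111)
871 - 1535 = -664 ≡ 1447 (mod 2111)
1447 + 1280 = 2727 ≡ 616 (mod 2111)
616 + 1738 = 2354 ≡ 243 (mod 2111)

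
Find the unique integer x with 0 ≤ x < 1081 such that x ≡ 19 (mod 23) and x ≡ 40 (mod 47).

23⁻¹ mod 47: 23×45 ≡ 1 (mod 47), so 23⁻¹ ≡ 45.
x = 19 + 23×((40 − 19)×45 mod 47) = 19 + 23×5 = 134.
Check: 134 mod 23 = 19, 134 mod 47 = 40. ✓

134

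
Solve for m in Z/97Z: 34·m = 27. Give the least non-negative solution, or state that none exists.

gcd(34, 97) = 1, so a unique solution mod 97 exists.
34⁻¹ ≡ 20 (mod 97).
m ≡ 20·27 ≡ 55 (mod 97).

55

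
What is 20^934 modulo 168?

Using repeated squaring:
934 in binary is 1110100110, i.e. 934 = 512 + 256 + 128 + 32 + 4 + 2.
20^1 ≡ 20 (mod 168)
20^2 ≡ 20^2 = 400 ≡ 64 (mod 168)
20^4 ≡ 64^2 = 4096 ≡ 64 (mod 168)
20^8 ≡ 64^2 = 4096 ≡ 64 (mod 168)
20^16 ≡ 64^2 = 4096 ≡ 64 (mod 168)
20^32 ≡ 64^2 = 4096 ≡ 64 (mod 168)
20^64 ≡ 64^2 = 4096 ≡ 64 (mod 168)
20^128 ≡ 64^2 = 4096 ≡ 64 (mod 168)
20^256 ≡ 64^2 = 4096 ≡ 64 (mod 168)
20^512 ≡ 64^2 = 4096 ≡ 64 (mod 168)
20^934 = 20^512 × 20^256 × 20^128 × 20^32 × 20^4 × 20^2 ≡ 64 × 64 × 64 × 64 × 64 × 64 (mod 168).
Accumulate the product:
64 × 64 = 4096 ≡ 64
64 × 64 = 4096 ≡ 64
64 × 64 = 4096 ≡ 64
64 × 64 = 4096 ≡ 64
64 × 64 = 4096 ≡ 64

64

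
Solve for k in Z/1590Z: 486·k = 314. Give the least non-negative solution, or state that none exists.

no solution

gcd(486, 1590) = 6, and 6 does not divide 314.
So the congruence has no solution.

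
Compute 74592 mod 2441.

74592 = 30×2441 + 1362, so 74592 ≡ 1362 (mod 2441).

1362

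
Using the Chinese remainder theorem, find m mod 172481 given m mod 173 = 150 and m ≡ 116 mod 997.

173⁻¹ mod 997: 173*219 ≡ 1 (mod 997), so 173⁻¹ ≡ 219.
m = 150 + 173*((116 − 150)*219 mod 997) = 150 + 173*530 = 91840.

91840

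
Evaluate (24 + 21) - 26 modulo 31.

24 + 21 = 45 ≡ 14 (mod 31)
14 - 26 = -12 ≡ 19 (mod 31)

19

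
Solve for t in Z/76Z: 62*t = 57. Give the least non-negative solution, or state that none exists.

gcd(62, 76) = 2, and 2 does not divide 57.
So the congruence has no solution.

no solution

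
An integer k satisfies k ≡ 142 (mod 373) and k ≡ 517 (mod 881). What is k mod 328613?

373⁻¹ mod 881: 373*633 ≡ 1 (mod 881), so 373⁻¹ ≡ 633.
k = 142 + 373*((517 − 142)*633 mod 881) = 142 + 373*386 = 144120.

144120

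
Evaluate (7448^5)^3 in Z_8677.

(7448)^5 ≡ 4976 (mod 8677)
(4976)^3 ≡ 7203 (mod 8677)

7203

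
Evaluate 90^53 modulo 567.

405

53 in binary is 110101, i.e. 53 = 32 + 16 + 4 + 1.
90^1 ≡ 90 (mod 567)
90^2 ≡ 90^2 = 8100 ≡ 162 (mod 567)
90^4 ≡ 162^2 = 26244 ≡ 162 (mod 567)
90^8 ≡ 162^2 = 26244 ≡ 162 (mod 567)
90^16 ≡ 162^2 = 26244 ≡ 162 (mod 567)
90^32 ≡ 162^2 = 26244 ≡ 162 (mod 567)
90^53 = 90^32 × 90^16 × 90^4 × 90^1 ≡ 162 × 162 × 162 × 90 (mod 567).
Accumulate the product:
162 × 162 = 26244 ≡ 162
162 × 162 = 26244 ≡ 162
162 × 90 = 14580 ≡ 405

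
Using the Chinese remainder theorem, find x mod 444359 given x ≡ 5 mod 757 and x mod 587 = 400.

380776

757⁻¹ mod 587: 757*404 ≡ 1 (mod 587), so 757⁻¹ ≡ 404.
x = 5 + 757*((400 − 5)*404 mod 587) = 5 + 757*503 = 380776.
Check: 380776 mod 757 = 5, 380776 mod 587 = 400. ✓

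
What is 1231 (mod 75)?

1231 = 16*75 + 31, so 1231 ≡ 31 (mod 75).

31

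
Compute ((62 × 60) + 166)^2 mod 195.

62 × 60 = 3720 ≡ 15 (mod 195)
15 + 166 = 181
(181)^2 ≡ 1 (mod 195)

1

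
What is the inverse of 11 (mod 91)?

By the extended Euclidean algorithm:
91 = 8×11 + 3
11 = 3×3 + 2
3 = 1×2 + 1
2 = 2×1 + 0
gcd(11, 91) = 1, so the inverse exists.
Back-substitute for 1:
1 = 1×3 − 1×2
  = −1×11 + 4×3
  = 4×91 − 33×11
So 11⁻¹ ≡ −33 ≡ 58 (mod 91).

58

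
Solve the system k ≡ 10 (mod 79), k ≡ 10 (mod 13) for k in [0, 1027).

10

79⁻¹ mod 13: 79*1 ≡ 1 (mod 13), so 79⁻¹ ≡ 1.
k = 10 + 79*((10 − 10)*1 mod 13) = 10 + 79*0 = 10.
Check: 10 mod 79 = 10, 10 mod 13 = 10. ✓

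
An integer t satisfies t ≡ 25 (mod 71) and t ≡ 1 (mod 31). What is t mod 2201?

71⁻¹ mod 31: 71×7 ≡ 1 (mod 31), so 71⁻¹ ≡ 7.
t = 25 + 71×((1 − 25)×7 mod 31) = 25 + 71×18 = 1303.
Check: 1303 mod 71 = 25, 1303 mod 31 = 1. ✓

1303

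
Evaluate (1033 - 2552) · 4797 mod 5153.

1033 - 2552 = -1519 ≡ 3634 (mod 5153)
3634 · 4797 = 17432298 ≡ 4852 (mod 5153)

4852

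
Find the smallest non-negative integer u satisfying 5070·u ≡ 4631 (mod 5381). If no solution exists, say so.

3757

gcd(5070, 5381) = 1, so a unique solution mod 5381 exists.
5070⁻¹ ≡ 4637 (mod 5381).
u ≡ 4637·4631 ≡ 3757 (mod 5381).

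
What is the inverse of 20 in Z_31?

14

Apply the Euclidean algorithm and back-substitute:
31 = 1·20 + 11
20 = 1·11 + 9
11 = 1·9 + 2
9 = 4·2 + 1
2 = 2·1 + 0
gcd(20, 31) = 1, so the inverse exists.
Back-substitute for 1:
1 = 1·9 − 4·2
  = −4·11 + 5·9
  = 5·20 − 9·11
  = −9·31 + 14·20
So 20⁻¹ ≡ 14 (mod 31).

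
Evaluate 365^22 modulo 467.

Compute successive squares:
22 in binary is 10110, i.e. 22 = 16 + 4 + 2.
365^1 ≡ 365 (mod 467)
365^2 ≡ 365^2 = 133225 ≡ 130 (mod 467)
365^4 ≡ 130^2 = 16900 ≡ 88 (mod 467)
365^8 ≡ 88^2 = 7744 ≡ 272 (mod 467)
365^16 ≡ 272^2 = 73984 ≡ 198 (mod 467)
365^22 = 365^16 * 365^4 * 365^2 ≡ 198 * 88 * 130 (mod 467).
Accumulate the product:
198 * 88 = 17424 ≡ 145
145 * 130 = 18850 ≡ 170

170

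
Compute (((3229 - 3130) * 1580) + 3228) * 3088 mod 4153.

3229 - 3130 = 99
99 * 1580 = 156420 ≡ 2759 (mod 4153)
2759 + 3228 = 5987 ≡ 1834 (mod 4153)
1834 * 3088 = 5663392 ≡ 2853 (mod 4153)

2853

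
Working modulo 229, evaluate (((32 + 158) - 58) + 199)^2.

99

32 + 158 = 190
190 - 58 = 132
132 + 199 = 331 ≡ 102 (mod 229)
(102)^2 ≡ 99 (mod 229)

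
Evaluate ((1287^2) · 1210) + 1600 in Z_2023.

1760

(1287)^2 ≡ 1555 (mod 2023)
1555 · 1210 = 1881550 ≡ 160 (mod 2023)
160 + 1600 = 1760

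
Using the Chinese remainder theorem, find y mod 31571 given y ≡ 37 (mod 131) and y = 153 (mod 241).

131⁻¹ mod 241: 131×46 ≡ 1 (mod 241), so 131⁻¹ ≡ 46.
y = 37 + 131×((153 − 37)×46 mod 241) = 37 + 131×34 = 4491.

4491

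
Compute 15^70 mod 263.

By square-and-multiply:
15^1 ≡ 15 (mod 263)
15^2 ≡ 15^2 = 225 (mod 263)
15^4 ≡ 225^2 = 50625 ≡ 129 (mod 263)
15^8 ≡ 129^2 = 16641 ≡ 72 (mod 263)
15^16 ≡ 72^2 = 5184 ≡ 187 (mod 263)
15^32 ≡ 187^2 = 34969 ≡ 253 (mod 263)
15^64 ≡ 253^2 = 64009 ≡ 100 (mod 263)
15^70 = 15^64 * 15^4 * 15^2 ≡ 100 * 129 * 225 (mod 263).
Accumulate the product:
100 * 129 = 12900 ≡ 13
13 * 225 = 2925 ≡ 32

32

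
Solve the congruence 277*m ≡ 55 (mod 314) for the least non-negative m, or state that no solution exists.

gcd(277, 314) = 1, so a unique solution mod 314 exists.
277⁻¹ ≡ 297 (mod 314).
m ≡ 297*55 ≡ 7 (mod 314).

7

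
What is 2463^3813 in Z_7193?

By square-and-multiply:
2463^1 ≡ 2463 (mod 7193)
2463^2 ≡ 2463^2 = 6066369 ≡ 2670 (mod 7193)
2463^4 ≡ 2670^2 = 7128900 ≡ 637 (mod 7193)
2463^8 ≡ 637^2 = 405769 ≡ 2961 (mod 7193)
2463^16 ≡ 2961^2 = 8767521 ≡ 6447 (mod 7193)
2463^32 ≡ 6447^2 = 41563809 ≡ 2655 (mod 7193)
2463^64 ≡ 2655^2 = 7049025 ≡ 7078 (mod 7193)
2463^128 ≡ 7078^2 = 50098084 ≡ 6032 (mod 7193)
2463^256 ≡ 6032^2 = 36385024 ≡ 2830 (mod 7193)
2463^512 ≡ 2830^2 = 8008900 ≡ 3091 (mod 7193)
2463^1024 ≡ 3091^2 = 9554281 ≡ 1977 (mod 7193)
2463^2048 ≡ 1977^2 = 3908529 ≡ 2730 (mod 7193)
2463^3813 = 2463^2048 · 2463^1024 · 2463^512 · 2463^128 · 2463^64 · 2463^32 · 2463^4 · 2463^1 ≡ 2730 · 1977 · 3091 · 6032 · 7078 · 2655 · 637 · 2463 (mod 7193).
Accumulate the product:
2730 · 1977 = 5397210 ≡ 2460
2460 · 3091 = 7603860 ≡ 859
859 · 6032 = 5181488 ≡ 2528
2528 · 7078 = 17893184 ≡ 4193
4193 · 2655 = 11132415 ≡ 4844
4844 · 637 = 3085628 ≡ 7024
7024 · 2463 = 17300112 ≡ 947

947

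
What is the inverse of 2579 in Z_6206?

681

6206 = 2×2579 + 1048
2579 = 2×1048 + 483
1048 = 2×483 + 82
483 = 5×82 + 73
82 = 1×73 + 9
73 = 8×9 + 1
9 = 9×1 + 0
gcd(2579, 6206) = 1, so the inverse exists.
Back-substitute for 1:
1 = 1×73 − 8×9
  = −8×82 + 9×73
  = 9×483 − 53×82
  = −53×1048 + 115×483
  = 115×2579 − 283×1048
  = −283×6206 + 681×2579
So 2579⁻¹ ≡ 681 (mod 6206).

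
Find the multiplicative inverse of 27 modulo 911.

135

Run the extended Euclidean algorithm:
911 = 33*27 + 20
27 = 1*20 + 7
20 = 2*7 + 6
7 = 1*6 + 1
6 = 6*1 + 0
gcd(27, 911) = 1, so the inverse exists.
Back-substitute for 1:
1 = 1*7 − 1*6
  = −1*20 + 3*7
  = 3*27 − 4*20
  = −4*911 + 135*27
So 27⁻¹ ≡ 135 (mod 911).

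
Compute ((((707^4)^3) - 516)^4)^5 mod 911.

(707)^4 ≡ 288 (mod 911)
(288)^3 ≡ 541 (mod 911)
541 - 516 = 25
(25)^4 ≡ 717 (mod 911)
(717)^5 ≡ 828 (mod 911)

828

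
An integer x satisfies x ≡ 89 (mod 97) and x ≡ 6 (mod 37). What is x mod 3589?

97⁻¹ mod 37: 97*29 ≡ 1 (mod 37), so 97⁻¹ ≡ 29.
x = 89 + 97*((6 − 89)*29 mod 37) = 89 + 97*35 = 3484.
Check: 3484 mod 97 = 89, 3484 mod 37 = 6. ✓

3484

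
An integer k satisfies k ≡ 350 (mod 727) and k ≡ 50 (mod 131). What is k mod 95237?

727⁻¹ mod 131: 727*111 ≡ 1 (mod 131), so 727⁻¹ ≡ 111.
k = 350 + 727*((50 − 350)*111 mod 131) = 350 + 727*105 = 76685.

76685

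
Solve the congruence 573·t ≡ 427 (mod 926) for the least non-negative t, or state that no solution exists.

429

gcd(573, 926) = 1, so a unique solution mod 926 exists.
573⁻¹ ≡ 181 (mod 926).
t ≡ 181·427 ≡ 429 (mod 926).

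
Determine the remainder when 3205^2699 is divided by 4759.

4586

2699 in binary is 101010001011, i.e. 2699 = 2048 + 512 + 128 + 8 + 2 + 1.
3205^1 ≡ 3205 (mod 4759)
3205^2 ≡ 3205^2 = 10272025 ≡ 2103 (mod 4759)
3205^4 ≡ 2103^2 = 4422609 ≡ 1498 (mod 4759)
3205^8 ≡ 1498^2 = 2244004 ≡ 2515 (mod 4759)
3205^16 ≡ 2515^2 = 6325225 ≡ 514 (mod 4759)
3205^32 ≡ 514^2 = 264196 ≡ 2451 (mod 4759)
3205^64 ≡ 2451^2 = 6007401 ≡ 1543 (mod 4759)
3205^128 ≡ 1543^2 = 2380849 ≡ 1349 (mod 4759)
3205^256 ≡ 1349^2 = 1819801 ≡ 1863 (mod 4759)
3205^512 ≡ 1863^2 = 3470769 ≡ 1458 (mod 4759)
3205^1024 ≡ 1458^2 = 2125764 ≡ 3250 (mod 4759)
3205^2048 ≡ 3250^2 = 10562500 ≡ 2279 (mod 4759)
3205^2699 = 3205^2048 * 3205^512 * 3205^128 * 3205^8 * 3205^2 * 3205^1 ≡ 2279 * 1458 * 1349 * 2515 * 2103 * 3205 (mod 4759).
Accumulate the product:
2279 * 1458 = 3322782 ≡ 1000
1000 * 1349 = 1349000 ≡ 2203
2203 * 2515 = 5540545 ≡ 1069
1069 * 2103 = 2248107 ≡ 1859
1859 * 3205 = 5958095 ≡ 4586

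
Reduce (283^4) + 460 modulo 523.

(283)^4 ≡ 193 (mod 523)
193 + 460 = 653 ≡ 130 (mod 523)

130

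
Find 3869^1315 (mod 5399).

4205

Using repeated squaring:
1315 in binary is 10100100011, i.e. 1315 = 1024 + 256 + 32 + 2 + 1.
3869^1 ≡ 3869 (mod 5399)
3869^2 ≡ 3869^2 = 14969161 ≡ 3133 (mod 5399)
3869^4 ≡ 3133^2 = 9815689 ≡ 307 (mod 5399)
3869^8 ≡ 307^2 = 94249 ≡ 2466 (mod 5399)
3869^16 ≡ 2466^2 = 6081156 ≡ 1882 (mod 5399)
3869^32 ≡ 1882^2 = 3541924 ≡ 180 (mod 5399)
3869^64 ≡ 180^2 = 32400 ≡ 6 (mod 5399)
3869^128 ≡ 6^2 = 36 (mod 5399)
3869^256 ≡ 36^2 = 1296 (mod 5399)
3869^512 ≡ 1296^2 = 1679616 ≡ 527 (mod 5399)
3869^1024 ≡ 527^2 = 277729 ≡ 2380 (mod 5399)
3869^1315 = 3869^1024 × 3869^256 × 3869^32 × 3869^2 × 3869^1 ≡ 2380 × 1296 × 180 × 3133 × 3869 (mod 5399).
Accumulate the product:
2380 × 1296 = 3084480 ≡ 1651
1651 × 180 = 297180 ≡ 235
235 × 3133 = 736255 ≡ 1991
1991 × 3869 = 7703179 ≡ 4205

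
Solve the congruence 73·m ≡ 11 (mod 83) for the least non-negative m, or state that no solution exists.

gcd(73, 83) = 1, so a unique solution mod 83 exists.
73⁻¹ ≡ 58 (mod 83).
m ≡ 58·11 ≡ 57 (mod 83).

57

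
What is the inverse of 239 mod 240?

239

By the extended Euclidean algorithm:
240 = 1×239 + 1
239 = 239×1 + 0
gcd(239, 240) = 1, so the inverse exists.
Bézout: 1 = 1×240 − 1×239.
So 239⁻¹ ≡ −1 ≡ 239 (mod 240).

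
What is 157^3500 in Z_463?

36

Using repeated squaring:
3500 in binary is 110110101100, i.e. 3500 = 2048 + 1024 + 256 + 128 + 32 + 8 + 4.
157^1 ≡ 157 (mod 463)
157^2 ≡ 157^2 = 24649 ≡ 110 (mod 463)
157^4 ≡ 110^2 = 12100 ≡ 62 (mod 463)
157^8 ≡ 62^2 = 3844 ≡ 140 (mod 463)
157^16 ≡ 140^2 = 19600 ≡ 154 (mod 463)
157^32 ≡ 154^2 = 23716 ≡ 103 (mod 463)
157^64 ≡ 103^2 = 10609 ≡ 423 (mod 463)
157^128 ≡ 423^2 = 178929 ≡ 211 (mod 463)
157^256 ≡ 211^2 = 44521 ≡ 73 (mod 463)
157^512 ≡ 73^2 = 5329 ≡ 236 (mod 463)
157^1024 ≡ 236^2 = 55696 ≡ 136 (mod 463)
157^2048 ≡ 136^2 = 18496 ≡ 439 (mod 463)
157^3500 = 157^2048 · 157^1024 · 157^256 · 157^128 · 157^32 · 157^8 · 157^4 ≡ 439 · 136 · 73 · 211 · 103 · 140 · 62 (mod 463).
Accumulate the product:
439 · 136 = 59704 ≡ 440
440 · 73 = 32120 ≡ 173
173 · 211 = 36503 ≡ 389
389 · 103 = 40067 ≡ 249
249 · 140 = 34860 ≡ 135
135 · 62 = 8370 ≡ 36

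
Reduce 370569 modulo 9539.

8087

370569 = 38×9539 + 8087, so 370569 ≡ 8087 (mod 9539).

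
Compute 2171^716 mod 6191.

Using repeated squaring:
2171^1 ≡ 2171 (mod 6191)
2171^2 ≡ 2171^2 = 4713241 ≡ 1890 (mod 6191)
2171^4 ≡ 1890^2 = 3572100 ≡ 6084 (mod 6191)
2171^8 ≡ 6084^2 = 37015056 ≡ 5258 (mod 6191)
2171^16 ≡ 5258^2 = 27646564 ≡ 3749 (mod 6191)
2171^32 ≡ 3749^2 = 14055001 ≡ 1431 (mod 6191)
2171^64 ≡ 1431^2 = 2047761 ≡ 4731 (mod 6191)
2171^128 ≡ 4731^2 = 22382361 ≡ 1896 (mod 6191)
2171^256 ≡ 1896^2 = 3594816 ≡ 4036 (mod 6191)
2171^512 ≡ 4036^2 = 16289296 ≡ 775 (mod 6191)
2171^716 = 2171^512 × 2171^128 × 2171^64 × 2171^8 × 2171^4 ≡ 775 × 1896 × 4731 × 5258 × 6084 (mod 6191).
Accumulate the product:
775 × 1896 = 1469400 ≡ 2133
2133 × 4731 = 10091223 ≡ 6084
6084 × 5258 = 31989672 ≡ 775
775 × 6084 = 4715100 ≡ 3749

3749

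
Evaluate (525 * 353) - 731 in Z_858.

124

525 * 353 = 185325 ≡ 855 (mod 858)
855 - 731 = 124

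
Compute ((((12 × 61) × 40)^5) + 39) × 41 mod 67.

12 × 61 = 732 ≡ 62 (mod 67)
62 × 40 = 2480 ≡ 1 (mod 67)
(1)^5 ≡ 1 (mod 67)
1 + 39 = 40
40 × 41 = 1640 ≡ 32 (mod 67)

32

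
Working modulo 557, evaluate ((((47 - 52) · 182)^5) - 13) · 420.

108

47 - 52 = -5 ≡ 552 (mod 557)
552 · 182 = 100464 ≡ 204 (mod 557)
(204)^5 ≡ 61 (mod 557)
61 - 13 = 48
48 · 420 = 20160 ≡ 108 (mod 557)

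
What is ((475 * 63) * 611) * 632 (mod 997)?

707

475 * 63 = 29925 ≡ 15 (mod 997)
15 * 611 = 9165 ≡ 192 (mod 997)
192 * 632 = 121344 ≡ 707 (mod 997)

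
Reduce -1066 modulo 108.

-1066 = -10*108 + 14, so -1066 ≡ 14 (mod 108).

14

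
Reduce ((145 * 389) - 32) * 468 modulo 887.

523

145 * 389 = 56405 ≡ 524 (mod 887)
524 - 32 = 492
492 * 468 = 230256 ≡ 523 (mod 887)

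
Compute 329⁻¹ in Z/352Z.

352 = 1×329 + 23
329 = 14×23 + 7
23 = 3×7 + 2
7 = 3×2 + 1
2 = 2×1 + 0
gcd(329, 352) = 1, so the inverse exists.
Back-substitute for 1:
1 = 1×7 − 3×2
  = −3×23 + 10×7
  = 10×329 − 143×23
  = −143×352 + 153×329
So 329⁻¹ ≡ 153 (mod 352).

153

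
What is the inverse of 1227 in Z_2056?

1059

2056 = 1×1227 + 829
1227 = 1×829 + 398
829 = 2×398 + 33
398 = 12×33 + 2
33 = 16×2 + 1
2 = 2×1 + 0
gcd(1227, 2056) = 1, so the inverse exists.
Bézout: 1 = 595×2056 − 997×1227.
So 1227⁻¹ ≡ −997 ≡ 1059 (mod 2056).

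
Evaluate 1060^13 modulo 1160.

13 in binary is 1101, i.e. 13 = 8 + 4 + 1.
1060^1 ≡ 1060 (mod 1160)
1060^2 ≡ 1060^2 = 1123600 ≡ 720 (mod 1160)
1060^4 ≡ 720^2 = 518400 ≡ 1040 (mod 1160)
1060^8 ≡ 1040^2 = 1081600 ≡ 480 (mod 1160)
1060^13 = 1060^8 · 1060^4 · 1060^1 ≡ 480 · 1040 · 1060 (mod 1160).
Accumulate the product:
480 · 1040 = 499200 ≡ 400
400 · 1060 = 424000 ≡ 600

600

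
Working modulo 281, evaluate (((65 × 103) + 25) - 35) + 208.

149

65 × 103 = 6695 ≡ 232 (mod 281)
232 + 25 = 257
257 - 35 = 222
222 + 208 = 430 ≡ 149 (mod 281)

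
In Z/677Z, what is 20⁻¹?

237

677 = 33·20 + 17
20 = 1·17 + 3
17 = 5·3 + 2
3 = 1·2 + 1
2 = 2·1 + 0
gcd(20, 677) = 1, so the inverse exists.
Back-substitute for 1:
1 = 1·3 − 1·2
  = −1·17 + 6·3
  = 6·20 − 7·17
  = −7·677 + 237·20
So 20⁻¹ ≡ 237 (mod 677).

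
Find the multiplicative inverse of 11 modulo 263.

Apply the Euclidean algorithm and back-substitute:
263 = 23*11 + 10
11 = 1*10 + 1
10 = 10*1 + 0
gcd(11, 263) = 1, so the inverse exists.
Back-substitute for 1:
1 = 1*11 − 1*10
  = −1*263 + 24*11
So 11⁻¹ ≡ 24 (mod 263).

24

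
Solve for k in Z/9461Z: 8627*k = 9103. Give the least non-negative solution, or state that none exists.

250

gcd(8627, 9461) = 1, so a unique solution mod 9461 exists.
8627⁻¹ ≡ 6659 (mod 9461).
k ≡ 6659*9103 ≡ 250 (mod 9461).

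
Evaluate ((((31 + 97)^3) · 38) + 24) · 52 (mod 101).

59

31 + 97 = 128 ≡ 27 (mod 101)
(27)^3 ≡ 89 (mod 101)
89 · 38 = 3382 ≡ 49 (mod 101)
49 + 24 = 73
73 · 52 = 3796 ≡ 59 (mod 101)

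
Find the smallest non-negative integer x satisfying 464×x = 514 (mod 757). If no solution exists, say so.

gcd(464, 757) = 1, so a unique solution mod 757 exists.
464⁻¹ ≡ 31 (mod 757).
x ≡ 31×514 ≡ 37 (mod 757).

37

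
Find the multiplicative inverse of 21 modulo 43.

43 = 2×21 + 1
21 = 21×1 + 0
gcd(21, 43) = 1, so the inverse exists.
Bézout: 1 = 1×43 − 2×21.
So 21⁻¹ ≡ −2 ≡ 41 (mod 43).

41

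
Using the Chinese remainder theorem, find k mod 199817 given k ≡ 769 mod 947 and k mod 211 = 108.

947⁻¹ mod 211: 947·84 ≡ 1 (mod 211), so 947⁻¹ ≡ 84.
k = 769 + 947·((108 − 769)·84 mod 211) = 769 + 947·180 = 171229.

171229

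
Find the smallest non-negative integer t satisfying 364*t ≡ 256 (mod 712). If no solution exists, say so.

32

gcd(364, 712) = 4, and 4 | 256, so solutions exist.
Divide through by 4: 91*t ≡ 64 mod 178.
91⁻¹ ≡ 45 (mod 178).
t ≡ 45*64 ≡ 32 (mod 178).
The smallest non-negative solution is t = 32.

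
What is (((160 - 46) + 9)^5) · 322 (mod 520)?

46

160 - 46 = 114
114 + 9 = 123
(123)^5 ≡ 483 (mod 520)
483 · 322 = 155526 ≡ 46 (mod 520)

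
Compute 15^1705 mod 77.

1

1705 in binary is 11010101001, i.e. 1705 = 1024 + 512 + 128 + 32 + 8 + 1.
15^1 ≡ 15 (mod 77)
15^2 ≡ 15^2 = 225 ≡ 71 (mod 77)
15^4 ≡ 71^2 = 5041 ≡ 36 (mod 77)
15^8 ≡ 36^2 = 1296 ≡ 64 (mod 77)
15^16 ≡ 64^2 = 4096 ≡ 15 (mod 77)
15^32 ≡ 15^2 = 225 ≡ 71 (mod 77)
15^64 ≡ 71^2 = 5041 ≡ 36 (mod 77)
15^128 ≡ 36^2 = 1296 ≡ 64 (mod 77)
15^256 ≡ 64^2 = 4096 ≡ 15 (mod 77)
15^512 ≡ 15^2 = 225 ≡ 71 (mod 77)
15^1024 ≡ 71^2 = 5041 ≡ 36 (mod 77)
15^1705 = 15^1024 · 15^512 · 15^128 · 15^32 · 15^8 · 15^1 ≡ 36 · 71 · 64 · 71 · 64 · 15 (mod 77).
Accumulate the product:
36 · 71 = 2556 ≡ 15
15 · 64 = 960 ≡ 36
36 · 71 = 2556 ≡ 15
15 · 64 = 960 ≡ 36
36 · 15 = 540 ≡ 1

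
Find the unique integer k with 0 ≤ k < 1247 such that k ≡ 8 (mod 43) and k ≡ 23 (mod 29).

43⁻¹ mod 29: 43×27 ≡ 1 (mod 29), so 43⁻¹ ≡ 27.
k = 8 + 43×((23 − 8)×27 mod 29) = 8 + 43×28 = 1212.

1212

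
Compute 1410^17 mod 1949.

By square-and-multiply:
17 in binary is 10001, i.e. 17 = 16 + 1.
1410^1 ≡ 1410 (mod 1949)
1410^2 ≡ 1410^2 = 1988100 ≡ 120 (mod 1949)
1410^4 ≡ 120^2 = 14400 ≡ 757 (mod 1949)
1410^8 ≡ 757^2 = 573049 ≡ 43 (mod 1949)
1410^16 ≡ 43^2 = 1849 (mod 1949)
1410^17 = 1410^16 · 1410^1 ≡ 1849 · 1410 (mod 1949).
1849 · 1410 = 2607090 ≡ 1277 (mod 1949).

1277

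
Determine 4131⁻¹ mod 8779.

8779 = 2×4131 + 517
4131 = 7×517 + 512
517 = 1×512 + 5
512 = 102×5 + 2
5 = 2×2 + 1
2 = 2×1 + 0
gcd(4131, 8779) = 1, so the inverse exists.
Bézout: 1 = 1654×8779 − 3515×4131.
So 4131⁻¹ ≡ −3515 ≡ 5264 (mod 8779).

5264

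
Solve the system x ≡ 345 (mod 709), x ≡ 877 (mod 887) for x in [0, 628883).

709⁻¹ mod 887: 709*294 ≡ 1 (mod 887), so 709⁻¹ ≡ 294.
x = 345 + 709*((877 − 345)*294 mod 887) = 345 + 709*296 = 210209.

210209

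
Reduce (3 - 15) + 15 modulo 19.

3 - 15 = -12 ≡ 7 (mod 19)
7 + 15 = 22 ≡ 3 (mod 19)

3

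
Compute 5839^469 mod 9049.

469 in binary is 111010101, i.e. 469 = 256 + 128 + 64 + 16 + 4 + 1.
5839^1 ≡ 5839 (mod 9049)
5839^2 ≡ 5839^2 = 34093921 ≡ 6338 (mod 9049)
5839^4 ≡ 6338^2 = 40170244 ≡ 1733 (mod 9049)
5839^8 ≡ 1733^2 = 3003289 ≡ 8070 (mod 9049)
5839^16 ≡ 8070^2 = 65124900 ≡ 8296 (mod 9049)
5839^32 ≡ 8296^2 = 68823616 ≡ 5971 (mod 9049)
5839^64 ≡ 5971^2 = 35652841 ≡ 8830 (mod 9049)
5839^128 ≡ 8830^2 = 77968900 ≡ 2716 (mod 9049)
5839^256 ≡ 2716^2 = 7376656 ≡ 1721 (mod 9049)
5839^469 = 5839^256 × 5839^128 × 5839^64 × 5839^16 × 5839^4 × 5839^1 ≡ 1721 × 2716 × 8830 × 8296 × 1733 × 5839 (mod 9049).
Accumulate the product:
1721 × 2716 = 4674236 ≡ 4952
4952 × 8830 = 43726160 ≡ 1392
1392 × 8296 = 11548032 ≡ 1508
1508 × 1733 = 2613364 ≡ 7252
7252 × 5839 = 42344428 ≡ 4157

4157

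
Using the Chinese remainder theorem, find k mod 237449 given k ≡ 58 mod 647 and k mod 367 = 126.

647⁻¹ mod 367: 647×232 ≡ 1 (mod 367), so 647⁻¹ ≡ 232.
k = 58 + 647×((126 − 58)×232 mod 367) = 58 + 647×362 = 234272.

234272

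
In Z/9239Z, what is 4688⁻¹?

7081

Apply the Euclidean algorithm and back-substitute:
9239 = 1×4688 + 4551
4688 = 1×4551 + 137
4551 = 33×137 + 30
137 = 4×30 + 17
30 = 1×17 + 13
17 = 1×13 + 4
13 = 3×4 + 1
4 = 4×1 + 0
gcd(4688, 9239) = 1, so the inverse exists.
Back-substitute for 1:
1 = 1×13 − 3×4
  = −3×17 + 4×13
  = 4×30 − 7×17
  = −7×137 + 32×30
  = 32×4551 − 1063×137
  = −1063×4688 + 1095×4551
  = 1095×9239 − 2158×4688
So 4688⁻¹ ≡ −2158 ≡ 7081 (mod 9239).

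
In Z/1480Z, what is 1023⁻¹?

Run the extended Euclidean algorithm:
1480 = 1×1023 + 457
1023 = 2×457 + 109
457 = 4×109 + 21
109 = 5×21 + 4
21 = 5×4 + 1
4 = 4×1 + 0
gcd(1023, 1480) = 1, so the inverse exists.
Bézout: 1 = 244×1480 − 353×1023.
So 1023⁻¹ ≡ −353 ≡ 1127 (mod 1480).

1127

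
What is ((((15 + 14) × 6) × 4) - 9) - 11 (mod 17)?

13

15 + 14 = 29 ≡ 12 (mod 17)
12 × 6 = 72 ≡ 4 (mod 17)
4 × 4 = 16
16 - 9 = 7
7 - 11 = -4 ≡ 13 (mod 17)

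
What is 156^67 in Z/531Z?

156^1 ≡ 156 (mod 531)
156^2 ≡ 156^2 = 24336 ≡ 441 (mod 531)
156^4 ≡ 441^2 = 194481 ≡ 135 (mod 531)
156^8 ≡ 135^2 = 18225 ≡ 171 (mod 531)
156^16 ≡ 171^2 = 29241 ≡ 36 (mod 531)
156^32 ≡ 36^2 = 1296 ≡ 234 (mod 531)
156^64 ≡ 234^2 = 54756 ≡ 63 (mod 531)
156^67 = 156^64 × 156^2 × 156^1 ≡ 63 × 441 × 156 (mod 531).
Accumulate the product:
63 × 441 = 27783 ≡ 171
171 × 156 = 26676 ≡ 126

126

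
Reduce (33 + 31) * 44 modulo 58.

32

33 + 31 = 64 ≡ 6 (mod 58)
6 * 44 = 264 ≡ 32 (mod 58)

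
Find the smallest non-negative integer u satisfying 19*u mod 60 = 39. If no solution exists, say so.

gcd(19, 60) = 1, so a unique solution mod 60 exists.
19⁻¹ ≡ 19 (mod 60).
u ≡ 19*39 ≡ 21 (mod 60).

21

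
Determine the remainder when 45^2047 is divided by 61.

Using repeated squaring:
2047 in binary is 11111111111, i.e. 2047 = 1024 + 512 + 256 + 128 + 64 + 32 + 16 + 8 + 4 + 2 + 1.
45^1 ≡ 45 (mod 61)
45^2 ≡ 45^2 = 2025 ≡ 12 (mod 61)
45^4 ≡ 12^2 = 144 ≡ 22 (mod 61)
45^8 ≡ 22^2 = 484 ≡ 57 (mod 61)
45^16 ≡ 57^2 = 3249 ≡ 16 (mod 61)
45^32 ≡ 16^2 = 256 ≡ 12 (mod 61)
45^64 ≡ 12^2 = 144 ≡ 22 (mod 61)
45^128 ≡ 22^2 = 484 ≡ 57 (mod 61)
45^256 ≡ 57^2 = 3249 ≡ 16 (mod 61)
45^512 ≡ 16^2 = 256 ≡ 12 (mod 61)
45^1024 ≡ 12^2 = 144 ≡ 22 (mod 61)
45^2047 = 45^1024 * 45^512 * 45^256 * 45^128 * 45^64 * 45^32 * 45^16 * 45^8 * 45^4 * 45^2 * 45^1 ≡ 22 * 12 * 16 * 57 * 22 * 12 * 16 * 57 * 22 * 12 * 45 (mod 61).
Accumulate the product:
22 * 12 = 264 ≡ 20
20 * 16 = 320 ≡ 15
15 * 57 = 855 ≡ 1
1 * 22 = 22
22 * 12 = 264 ≡ 20
20 * 16 = 320 ≡ 15
15 * 57 = 855 ≡ 1
1 * 22 = 22
22 * 12 = 264 ≡ 20
20 * 45 = 900 ≡ 46

46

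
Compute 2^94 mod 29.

9

94 in binary is 1011110, i.e. 94 = 64 + 16 + 8 + 4 + 2.
2^1 ≡ 2 (mod 29)
2^2 ≡ 2^2 = 4 (mod 29)
2^4 ≡ 4^2 = 16 (mod 29)
2^8 ≡ 16^2 = 256 ≡ 24 (mod 29)
2^16 ≡ 24^2 = 576 ≡ 25 (mod 29)
2^32 ≡ 25^2 = 625 ≡ 16 (mod 29)
2^64 ≡ 16^2 = 256 ≡ 24 (mod 29)
2^94 = 2^64 · 2^16 · 2^8 · 2^4 · 2^2 ≡ 24 · 25 · 24 · 16 · 4 (mod 29).
Accumulate the product:
24 · 25 = 600 ≡ 20
20 · 24 = 480 ≡ 16
16 · 16 = 256 ≡ 24
24 · 4 = 96 ≡ 9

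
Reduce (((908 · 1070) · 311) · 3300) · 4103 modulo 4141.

908 · 1070 = 971560 ≡ 2566 (mod 4141)
2566 · 311 = 798026 ≡ 2954 (mod 4141)
2954 · 3300 = 9748200 ≡ 286 (mod 4141)
286 · 4103 = 1173458 ≡ 1555 (mod 4141)

1555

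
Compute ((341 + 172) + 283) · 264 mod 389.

341 + 172 = 513 ≡ 124 (mod 389)
124 + 283 = 407 ≡ 18 (mod 389)
18 · 264 = 4752 ≡ 84 (mod 389)

84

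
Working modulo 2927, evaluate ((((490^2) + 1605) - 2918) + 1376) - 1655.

(490)^2 ≡ 86 (mod 2927)
86 + 1605 = 1691
1691 - 2918 = -1227 ≡ 1700 (mod 2927)
1700 + 1376 = 3076 ≡ 149 (mod 2927)
149 - 1655 = -1506 ≡ 1421 (mod 2927)

1421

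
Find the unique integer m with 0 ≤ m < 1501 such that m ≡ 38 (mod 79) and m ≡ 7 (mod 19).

1223

79⁻¹ mod 19: 79·13 ≡ 1 (mod 19), so 79⁻¹ ≡ 13.
m = 38 + 79·((7 − 38)·13 mod 19) = 38 + 79·15 = 1223.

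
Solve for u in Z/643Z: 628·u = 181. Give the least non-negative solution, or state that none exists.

gcd(628, 643) = 1, so a unique solution mod 643 exists.
628⁻¹ ≡ 300 (mod 643).
u ≡ 300·181 ≡ 288 (mod 643).

288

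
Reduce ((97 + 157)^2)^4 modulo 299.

97 + 157 = 254
(254)^2 ≡ 231 (mod 299)
(231)^4 ≡ 185 (mod 299)

185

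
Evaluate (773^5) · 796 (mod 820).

(773)^5 ≡ 793 (mod 820)
793 · 796 = 631228 ≡ 648 (mod 820)

648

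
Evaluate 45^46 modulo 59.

16

By square-and-multiply:
46 in binary is 101110, i.e. 46 = 32 + 8 + 4 + 2.
45^1 ≡ 45 (mod 59)
45^2 ≡ 45^2 = 2025 ≡ 19 (mod 59)
45^4 ≡ 19^2 = 361 ≡ 7 (mod 59)
45^8 ≡ 7^2 = 49 (mod 59)
45^16 ≡ 49^2 = 2401 ≡ 41 (mod 59)
45^32 ≡ 41^2 = 1681 ≡ 29 (mod 59)
45^46 = 45^32 × 45^8 × 45^4 × 45^2 ≡ 29 × 49 × 7 × 19 (mod 59).
Accumulate the product:
29 × 49 = 1421 ≡ 5
5 × 7 = 35
35 × 19 = 665 ≡ 16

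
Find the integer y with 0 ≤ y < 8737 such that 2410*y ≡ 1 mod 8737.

7276

8737 = 3×2410 + 1507
2410 = 1×1507 + 903
1507 = 1×903 + 604
903 = 1×604 + 299
604 = 2×299 + 6
299 = 49×6 + 5
6 = 1×5 + 1
5 = 5×1 + 0
gcd(2410, 8737) = 1, so the inverse exists.
Back-substitute for 1:
1 = 1×6 − 1×5
  = −1×299 + 50×6
  = 50×604 − 101×299
  = −101×903 + 151×604
  = 151×1507 − 252×903
  = −252×2410 + 403×1507
  = 403×8737 − 1461×2410
So 2410⁻¹ ≡ −1461 ≡ 7276 (mod 8737).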